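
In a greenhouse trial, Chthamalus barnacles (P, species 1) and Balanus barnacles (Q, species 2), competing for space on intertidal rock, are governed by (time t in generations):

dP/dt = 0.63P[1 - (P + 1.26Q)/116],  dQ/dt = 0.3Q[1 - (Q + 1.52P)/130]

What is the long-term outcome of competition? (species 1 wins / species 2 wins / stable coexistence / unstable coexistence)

unstable coexistence (outcome depends on initial conditions)

Compare the nullcline intercepts: K1/α12 = 116/1.26 = 92.1 < K2 = 130; K2/α21 = 130/1.52 = 85.5 < K1 = 116.
Since both are reversed, neither can invade when rare; the interior point is a saddle.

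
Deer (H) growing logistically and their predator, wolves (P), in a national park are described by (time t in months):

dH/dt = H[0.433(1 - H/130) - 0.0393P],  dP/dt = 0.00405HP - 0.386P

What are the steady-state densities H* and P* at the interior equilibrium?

H* ≈ 95.3, P* ≈ 2.94

From dP/dt = 0 with P > 0: 0.00405H* = 0.386, so H* = 95.3.
Substitute into dH/dt = 0: 0.433(1 - 95.3/130) = 0.0393P*.
The bracket is 0.267, giving P* = 0.116/0.0393 = 2.94.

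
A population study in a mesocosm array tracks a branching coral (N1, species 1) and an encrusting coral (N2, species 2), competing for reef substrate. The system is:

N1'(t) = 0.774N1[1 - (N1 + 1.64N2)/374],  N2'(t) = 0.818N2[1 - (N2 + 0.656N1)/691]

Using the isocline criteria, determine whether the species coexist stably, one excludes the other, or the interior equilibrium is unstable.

species 2 excludes species 1

Compare the nullcline intercepts: K1/α12 = 374/1.64 = 228 < K2 = 691; K2/α21 = 691/0.656 = 1050 > K1 = 374.
Since the inequalities point opposite ways, species 2 can invade but species 1 cannot.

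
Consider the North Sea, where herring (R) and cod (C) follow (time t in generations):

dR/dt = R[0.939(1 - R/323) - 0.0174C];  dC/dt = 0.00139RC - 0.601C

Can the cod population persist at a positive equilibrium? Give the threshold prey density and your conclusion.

The predator equation gives dC/dt > 0 only when R > 0.601/0.00139 = 432.
Without the predator, R → K = 323. Since 323 < 432, the predator cannot invade.

Threshold R = 432; K < 432, so no, the predator goes extinct.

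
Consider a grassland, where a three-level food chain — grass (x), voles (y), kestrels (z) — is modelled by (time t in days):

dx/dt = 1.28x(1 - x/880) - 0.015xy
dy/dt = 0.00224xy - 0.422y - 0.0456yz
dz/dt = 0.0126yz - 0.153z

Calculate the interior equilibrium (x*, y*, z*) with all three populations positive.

From dz/dt = 0: 0.0126y* = 0.153, so y* = 12.1.
From dx/dt = 0: 1.28(1 - x*/880) = 0.015·12.1, giving x* = 880·(1 - 0.142) = 755.
From dy/dt = 0: 0.00224·755 - 0.422 = 0.0456z*, so z* = 1.27/0.0456 = 27.8.

x* ≈ 755, y* ≈ 12.1, z* ≈ 27.8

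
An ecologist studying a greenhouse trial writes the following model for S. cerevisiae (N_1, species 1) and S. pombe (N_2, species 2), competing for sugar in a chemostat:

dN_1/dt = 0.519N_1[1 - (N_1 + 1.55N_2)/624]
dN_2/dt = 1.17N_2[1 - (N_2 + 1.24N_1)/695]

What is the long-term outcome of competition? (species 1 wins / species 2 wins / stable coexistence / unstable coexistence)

Compare the nullcline intercepts: K1/α12 = 624/1.55 = 403 < K2 = 695; K2/α21 = 695/1.24 = 560 < K1 = 624.
Since both are reversed, neither can invade when rare; the interior point is a saddle.

unstable coexistence (outcome depends on initial conditions)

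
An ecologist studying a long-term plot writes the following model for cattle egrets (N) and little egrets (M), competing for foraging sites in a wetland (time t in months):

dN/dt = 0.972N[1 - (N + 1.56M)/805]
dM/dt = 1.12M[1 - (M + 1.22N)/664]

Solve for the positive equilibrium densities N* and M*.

N* ≈ 256, M* ≈ 352

Setting both brackets to zero gives the nullclines N + 1.56M = 805 and 1.22N + M = 664.
Substituting M = 664 - 1.22N into the first: N(1 - 1.56·1.22) = 805 - 1.56·664.
So N* = -231/-0.903 = 256, and then M* = 664 - 1.22·256 = 352.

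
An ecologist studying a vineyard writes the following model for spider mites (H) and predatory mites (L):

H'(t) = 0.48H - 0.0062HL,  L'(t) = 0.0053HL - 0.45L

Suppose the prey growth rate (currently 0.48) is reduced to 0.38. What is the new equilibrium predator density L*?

At the interior fixed point, setting dH/dt = 0 with H > 0 fixes L* = (prey growth rate)/(HL coefficient) — independent of the other coefficients.
With the change, L* = 0.38/0.0062 = 61.3; it falls from 77.4.

L* ≈ 61.3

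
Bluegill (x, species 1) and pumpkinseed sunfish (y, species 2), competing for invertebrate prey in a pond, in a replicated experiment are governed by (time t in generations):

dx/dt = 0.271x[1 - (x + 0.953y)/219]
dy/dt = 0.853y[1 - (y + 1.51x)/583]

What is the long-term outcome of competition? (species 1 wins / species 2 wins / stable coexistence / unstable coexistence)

Compare the nullcline intercepts: K1/α12 = 219/0.953 = 230 < K2 = 583; K2/α21 = 583/1.51 = 386 > K1 = 219.
Since the inequalities point opposite ways, species 2 can invade but species 1 cannot.

species 2 excludes species 1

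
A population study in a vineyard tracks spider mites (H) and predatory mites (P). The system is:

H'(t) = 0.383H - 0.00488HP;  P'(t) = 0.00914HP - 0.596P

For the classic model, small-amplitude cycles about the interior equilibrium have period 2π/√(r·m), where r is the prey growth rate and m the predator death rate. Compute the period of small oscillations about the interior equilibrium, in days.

Here r = 0.383 and m = 0.596, so r·m = 0.228.
ω = √0.228 = 0.478 per day, hence T = 2π/ω ≈ 13.2 days.

T ≈ 13.2 days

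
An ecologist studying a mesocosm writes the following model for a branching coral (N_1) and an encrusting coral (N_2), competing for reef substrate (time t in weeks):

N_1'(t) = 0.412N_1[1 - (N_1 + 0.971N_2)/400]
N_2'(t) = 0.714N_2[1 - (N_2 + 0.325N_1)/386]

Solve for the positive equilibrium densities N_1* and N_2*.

N_1* ≈ 36.8, N_2* ≈ 374

Setting both brackets to zero gives the nullclines N_1 + 0.971N_2 = 400 and 0.325N_1 + N_2 = 386.
Substituting N_2 = 386 - 0.325N_1 into the first: N_1(1 - 0.971·0.325) = 400 - 0.971·386.
So N_1* = 25.2/0.684 = 36.8, and then N_2* = 386 - 0.325·36.8 = 374.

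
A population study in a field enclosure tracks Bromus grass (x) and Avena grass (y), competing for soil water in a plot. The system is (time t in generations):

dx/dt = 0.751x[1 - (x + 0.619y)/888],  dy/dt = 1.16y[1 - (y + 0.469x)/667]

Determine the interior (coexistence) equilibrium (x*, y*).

x* ≈ 669, y* ≈ 353

Setting both brackets to zero gives the nullclines x + 0.619y = 888 and 0.469x + y = 667.
Substituting y = 667 - 0.469x into the first: x(1 - 0.619·0.469) = 888 - 0.619·667.
So x* = 475/0.71 = 669, and then y* = 667 - 0.469·669 = 353.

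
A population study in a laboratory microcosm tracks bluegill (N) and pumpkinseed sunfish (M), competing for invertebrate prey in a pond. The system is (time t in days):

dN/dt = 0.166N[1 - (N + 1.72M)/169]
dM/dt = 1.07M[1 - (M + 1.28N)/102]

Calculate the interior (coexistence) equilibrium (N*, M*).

N* ≈ 5.36, M* ≈ 95.1

Setting both brackets to zero gives the nullclines N + 1.72M = 169 and 1.28N + M = 102.
Substituting M = 102 - 1.28N into the first: N(1 - 1.72·1.28) = 169 - 1.72·102.
So N* = -6.44/-1.2 = 5.36, and then M* = 102 - 1.28·5.36 = 95.1.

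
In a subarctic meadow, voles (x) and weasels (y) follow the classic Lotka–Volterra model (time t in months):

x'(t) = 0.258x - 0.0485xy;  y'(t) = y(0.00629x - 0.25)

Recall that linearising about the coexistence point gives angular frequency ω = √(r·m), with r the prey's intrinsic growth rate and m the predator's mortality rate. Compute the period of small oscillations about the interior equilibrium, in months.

T ≈ 24.7 months

Here r = 0.258 and m = 0.25, so r·m = 0.0645.
ω = √0.0645 = 0.254 per month, hence T = 2π/ω ≈ 24.7 months.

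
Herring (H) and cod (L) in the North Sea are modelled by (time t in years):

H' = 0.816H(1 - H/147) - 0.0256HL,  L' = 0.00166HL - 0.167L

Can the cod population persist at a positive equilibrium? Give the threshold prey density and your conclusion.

The predator equation gives dL/dt > 0 only when H > 0.167/0.00166 = 101.
Without the predator, H → K = 147. Since 147 > 101, the predator can invade and persist.

Threshold H = 101; K > 101, so yes, the predator persists.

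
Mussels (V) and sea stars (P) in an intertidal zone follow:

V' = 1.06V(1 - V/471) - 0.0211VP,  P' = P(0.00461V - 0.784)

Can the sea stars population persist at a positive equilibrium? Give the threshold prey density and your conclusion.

Threshold V = 170; K > 170, so yes, the predator persists.

The predator equation gives dP/dt > 0 only when V > 0.784/0.00461 = 170.
Without the predator, V → K = 471. Since 471 > 170, the predator can invade and persist.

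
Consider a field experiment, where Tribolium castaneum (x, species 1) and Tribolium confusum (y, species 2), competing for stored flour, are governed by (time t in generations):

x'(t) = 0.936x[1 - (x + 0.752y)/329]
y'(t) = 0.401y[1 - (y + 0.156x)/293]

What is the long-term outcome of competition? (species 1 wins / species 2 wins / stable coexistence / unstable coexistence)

Compare the nullcline intercepts: K1/α12 = 329/0.752 = 438 > K2 = 293; K2/α21 = 293/0.156 = 1880 > K1 = 329.
Since both inequalities hold, each species can invade when rare, so the interior equilibrium is stable.

stable coexistence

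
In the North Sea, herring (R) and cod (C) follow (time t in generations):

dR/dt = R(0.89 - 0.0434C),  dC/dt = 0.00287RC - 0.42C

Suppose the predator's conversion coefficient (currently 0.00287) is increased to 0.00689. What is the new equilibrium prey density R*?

At the interior fixed point, setting dC/dt = 0 with C > 0 fixes R* = (predator death rate)/(RC coefficient) — independent of the other coefficients.
With the change, R* = 0.42/0.00689 = 61; it falls from 146.

R* ≈ 61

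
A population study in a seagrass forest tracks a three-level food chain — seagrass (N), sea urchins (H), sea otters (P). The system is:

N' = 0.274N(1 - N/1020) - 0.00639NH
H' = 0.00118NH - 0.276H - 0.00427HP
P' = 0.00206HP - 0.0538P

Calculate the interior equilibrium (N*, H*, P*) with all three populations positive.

From dP/dt = 0: 0.00206H* = 0.0538, so H* = 26.1.
From dN/dt = 0: 0.274(1 - N*/1020) = 0.00639·26.1, giving N* = 1020·(1 - 0.609) = 399.
From dH/dt = 0: 0.00118·399 - 0.276 = 0.00427P*, so P* = 0.195/0.00427 = 45.6.

N* ≈ 399, H* ≈ 26.1, P* ≈ 45.6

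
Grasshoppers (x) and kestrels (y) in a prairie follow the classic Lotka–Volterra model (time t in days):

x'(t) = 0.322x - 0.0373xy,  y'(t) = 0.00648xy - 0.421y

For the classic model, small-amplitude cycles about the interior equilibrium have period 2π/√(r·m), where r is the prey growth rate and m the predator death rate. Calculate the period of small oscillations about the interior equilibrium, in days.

Here r = 0.322 and m = 0.421, so r·m = 0.136.
ω = √0.136 = 0.368 per day, hence T = 2π/ω ≈ 17.1 days.

T ≈ 17.1 days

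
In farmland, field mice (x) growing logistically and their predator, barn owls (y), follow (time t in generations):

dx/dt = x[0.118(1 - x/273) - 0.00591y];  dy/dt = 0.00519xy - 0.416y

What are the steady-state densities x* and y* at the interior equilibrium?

x* ≈ 80.2, y* ≈ 14.1

From dy/dt = 0 with y > 0: 0.00519x* = 0.416, so x* = 80.2.
Substitute into dx/dt = 0: 0.118(1 - 80.2/273) = 0.00591y*.
The bracket is 0.706, giving y* = 0.0834/0.00591 = 14.1.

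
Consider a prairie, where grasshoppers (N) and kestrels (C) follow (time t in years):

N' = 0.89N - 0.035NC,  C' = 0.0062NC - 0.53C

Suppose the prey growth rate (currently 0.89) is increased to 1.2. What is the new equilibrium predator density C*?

At the interior fixed point, setting dN/dt = 0 with N > 0 fixes C* = (prey growth rate)/(NC coefficient) — independent of the other coefficients.
With the change, C* = 1.2/0.035 = 34.3; it rises from 25.4.

C* ≈ 34.3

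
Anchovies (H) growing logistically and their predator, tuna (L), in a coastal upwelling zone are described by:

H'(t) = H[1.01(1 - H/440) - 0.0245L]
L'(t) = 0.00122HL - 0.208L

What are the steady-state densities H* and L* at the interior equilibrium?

H* ≈ 170, L* ≈ 25.3

From dL/dt = 0 with L > 0: 0.00122H* = 0.208, so H* = 170.
Substitute into dH/dt = 0: 1.01(1 - 170/440) = 0.0245L*.
The bracket is 0.613, giving L* = 0.619/0.0245 = 25.3.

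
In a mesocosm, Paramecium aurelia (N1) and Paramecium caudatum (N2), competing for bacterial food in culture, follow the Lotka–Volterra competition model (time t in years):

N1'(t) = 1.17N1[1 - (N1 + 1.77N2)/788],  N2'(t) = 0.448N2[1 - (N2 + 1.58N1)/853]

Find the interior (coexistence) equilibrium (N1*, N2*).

Setting both brackets to zero gives the nullclines N1 + 1.77N2 = 788 and 1.58N1 + N2 = 853.
Substituting N2 = 853 - 1.58N1 into the first: N1(1 - 1.77·1.58) = 788 - 1.77·853.
So N1* = -722/-1.8 = 402, and then N2* = 853 - 1.58·402 = 218.

N1* ≈ 402, N2* ≈ 218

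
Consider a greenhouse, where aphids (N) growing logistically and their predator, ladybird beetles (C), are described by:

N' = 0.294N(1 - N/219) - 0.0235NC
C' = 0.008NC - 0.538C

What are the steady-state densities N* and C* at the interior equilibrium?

From dC/dt = 0 with C > 0: 0.008N* = 0.538, so N* = 67.2.
Substitute into dN/dt = 0: 0.294(1 - 67.2/219) = 0.0235C*.
The bracket is 0.693, giving C* = 0.204/0.0235 = 8.67.

N* ≈ 67.2, C* ≈ 8.67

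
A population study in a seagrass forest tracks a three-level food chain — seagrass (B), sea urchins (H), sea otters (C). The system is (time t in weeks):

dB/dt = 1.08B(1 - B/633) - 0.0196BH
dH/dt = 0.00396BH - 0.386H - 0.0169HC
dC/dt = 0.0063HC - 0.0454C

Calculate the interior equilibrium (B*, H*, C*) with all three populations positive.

B* ≈ 550, H* ≈ 7.21, C* ≈ 106

From dC/dt = 0: 0.0063H* = 0.0454, so H* = 7.21.
From dB/dt = 0: 1.08(1 - B*/633) = 0.0196·7.21, giving B* = 633·(1 - 0.131) = 550.
From dH/dt = 0: 0.00396·550 - 0.386 = 0.0169C*, so C* = 1.79/0.0169 = 106.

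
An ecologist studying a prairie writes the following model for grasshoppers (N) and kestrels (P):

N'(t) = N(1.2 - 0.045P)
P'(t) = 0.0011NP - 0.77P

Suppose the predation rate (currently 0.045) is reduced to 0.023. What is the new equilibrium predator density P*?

At the interior fixed point, setting dN/dt = 0 with N > 0 fixes P* = (prey growth rate)/(NP coefficient) — independent of the other coefficients.
With the change, P* = 1.2/0.023 = 52.2; it rises from 26.7.

P* ≈ 52.2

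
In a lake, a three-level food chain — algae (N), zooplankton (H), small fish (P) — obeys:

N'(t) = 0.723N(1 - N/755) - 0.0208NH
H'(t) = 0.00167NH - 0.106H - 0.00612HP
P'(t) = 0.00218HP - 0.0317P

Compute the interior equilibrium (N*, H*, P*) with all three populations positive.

N* ≈ 439, H* ≈ 14.5, P* ≈ 103

From dP/dt = 0: 0.00218H* = 0.0317, so H* = 14.5.
From dN/dt = 0: 0.723(1 - N*/755) = 0.0208·14.5, giving N* = 755·(1 - 0.418) = 439.
From dH/dt = 0: 0.00167·439 - 0.106 = 0.00612P*, so P* = 0.627/0.00612 = 103.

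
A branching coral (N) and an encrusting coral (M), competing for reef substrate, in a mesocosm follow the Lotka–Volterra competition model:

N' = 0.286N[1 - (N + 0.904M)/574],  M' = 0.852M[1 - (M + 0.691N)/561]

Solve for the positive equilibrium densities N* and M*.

N* ≈ 178, M* ≈ 438

Setting both brackets to zero gives the nullclines N + 0.904M = 574 and 0.691N + M = 561.
Substituting M = 561 - 0.691N into the first: N(1 - 0.904·0.691) = 574 - 0.904·561.
So N* = 66.9/0.375 = 178, and then M* = 561 - 0.691·178 = 438.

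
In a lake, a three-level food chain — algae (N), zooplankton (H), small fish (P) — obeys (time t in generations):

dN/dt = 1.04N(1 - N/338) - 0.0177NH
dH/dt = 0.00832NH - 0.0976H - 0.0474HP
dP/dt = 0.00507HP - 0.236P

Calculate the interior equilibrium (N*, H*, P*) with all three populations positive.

N* ≈ 70.2, H* ≈ 46.5, P* ≈ 10.3

From dP/dt = 0: 0.00507H* = 0.236, so H* = 46.5.
From dN/dt = 0: 1.04(1 - N*/338) = 0.0177·46.5, giving N* = 338·(1 - 0.792) = 70.2.
From dH/dt = 0: 0.00832·70.2 - 0.0976 = 0.0474P*, so P* = 0.487/0.0474 = 10.3.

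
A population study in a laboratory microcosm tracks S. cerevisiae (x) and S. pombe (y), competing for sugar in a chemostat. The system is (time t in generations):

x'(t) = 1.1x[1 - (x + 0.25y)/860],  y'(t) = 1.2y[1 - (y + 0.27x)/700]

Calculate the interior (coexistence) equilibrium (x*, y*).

Setting both brackets to zero gives the nullclines x + 0.25y = 860 and 0.27x + y = 700.
Substituting y = 700 - 0.27x into the first: x(1 - 0.25·0.27) = 860 - 0.25·700.
So x* = 685/0.932 = 735, and then y* = 700 - 0.27·735 = 502.

x* ≈ 735, y* ≈ 502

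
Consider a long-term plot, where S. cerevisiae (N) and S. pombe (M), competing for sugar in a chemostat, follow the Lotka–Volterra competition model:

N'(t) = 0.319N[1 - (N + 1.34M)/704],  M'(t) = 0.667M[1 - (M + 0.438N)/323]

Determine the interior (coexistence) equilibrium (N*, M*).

N* ≈ 656, M* ≈ 35.5

Setting both brackets to zero gives the nullclines N + 1.34M = 704 and 0.438N + M = 323.
Substituting M = 323 - 0.438N into the first: N(1 - 1.34·0.438) = 704 - 1.34·323.
So N* = 271/0.413 = 656, and then M* = 323 - 0.438·656 = 35.5.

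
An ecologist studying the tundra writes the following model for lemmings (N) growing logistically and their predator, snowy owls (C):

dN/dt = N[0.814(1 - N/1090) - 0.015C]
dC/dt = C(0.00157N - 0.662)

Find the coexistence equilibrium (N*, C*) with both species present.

From dC/dt = 0 with C > 0: 0.00157N* = 0.662, so N* = 422.
Substitute into dN/dt = 0: 0.814(1 - 422/1090) = 0.015C*.
The bracket is 0.613, giving C* = 0.499/0.015 = 33.3.

N* ≈ 422, C* ≈ 33.3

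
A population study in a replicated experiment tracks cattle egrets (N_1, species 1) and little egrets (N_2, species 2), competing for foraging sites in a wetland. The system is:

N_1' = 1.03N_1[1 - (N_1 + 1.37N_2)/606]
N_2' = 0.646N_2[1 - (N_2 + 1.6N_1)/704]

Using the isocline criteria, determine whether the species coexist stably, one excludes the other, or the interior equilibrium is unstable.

unstable coexistence (outcome depends on initial conditions)

Compare the nullcline intercepts: K1/α12 = 606/1.37 = 442 < K2 = 704; K2/α21 = 704/1.6 = 440 < K1 = 606.
Since both are reversed, neither can invade when rare; the interior point is a saddle.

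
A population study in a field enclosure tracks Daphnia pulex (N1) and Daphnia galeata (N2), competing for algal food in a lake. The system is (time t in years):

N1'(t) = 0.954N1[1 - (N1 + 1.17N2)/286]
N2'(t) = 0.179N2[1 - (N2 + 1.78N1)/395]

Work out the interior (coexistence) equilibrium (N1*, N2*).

Setting both brackets to zero gives the nullclines N1 + 1.17N2 = 286 and 1.78N1 + N2 = 395.
Substituting N2 = 395 - 1.78N1 into the first: N1(1 - 1.17·1.78) = 286 - 1.17·395.
So N1* = -176/-1.08 = 163, and then N2* = 395 - 1.78·163 = 105.

N1* ≈ 163, N2* ≈ 105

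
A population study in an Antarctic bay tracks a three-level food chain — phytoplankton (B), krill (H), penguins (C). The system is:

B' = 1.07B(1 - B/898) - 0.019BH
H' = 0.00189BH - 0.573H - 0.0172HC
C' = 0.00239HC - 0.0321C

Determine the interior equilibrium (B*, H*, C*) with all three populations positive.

B* ≈ 684, H* ≈ 13.4, C* ≈ 41.8

From dC/dt = 0: 0.00239H* = 0.0321, so H* = 13.4.
From dB/dt = 0: 1.07(1 - B*/898) = 0.019·13.4, giving B* = 898·(1 - 0.238) = 684.
From dH/dt = 0: 0.00189·684 - 0.573 = 0.0172C*, so C* = 0.719/0.0172 = 41.8.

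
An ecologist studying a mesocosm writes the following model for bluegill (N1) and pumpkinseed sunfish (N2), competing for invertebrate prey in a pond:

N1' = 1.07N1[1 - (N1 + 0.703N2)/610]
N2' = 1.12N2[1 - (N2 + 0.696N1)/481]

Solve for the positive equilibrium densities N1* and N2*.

N1* ≈ 532, N2* ≈ 111

Setting both brackets to zero gives the nullclines N1 + 0.703N2 = 610 and 0.696N1 + N2 = 481.
Substituting N2 = 481 - 0.696N1 into the first: N1(1 - 0.703·0.696) = 610 - 0.703·481.
So N1* = 272/0.511 = 532, and then N2* = 481 - 0.696·532 = 111.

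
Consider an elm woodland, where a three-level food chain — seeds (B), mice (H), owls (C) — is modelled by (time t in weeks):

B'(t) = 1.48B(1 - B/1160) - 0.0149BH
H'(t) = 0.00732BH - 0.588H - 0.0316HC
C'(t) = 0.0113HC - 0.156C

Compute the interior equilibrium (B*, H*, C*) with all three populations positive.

From dC/dt = 0: 0.0113H* = 0.156, so H* = 13.8.
From dB/dt = 0: 1.48(1 - B*/1160) = 0.0149·13.8, giving B* = 1160·(1 - 0.139) = 999.
From dH/dt = 0: 0.00732·999 - 0.588 = 0.0316C*, so C* = 6.72/0.0316 = 213.

B* ≈ 999, H* ≈ 13.8, C* ≈ 213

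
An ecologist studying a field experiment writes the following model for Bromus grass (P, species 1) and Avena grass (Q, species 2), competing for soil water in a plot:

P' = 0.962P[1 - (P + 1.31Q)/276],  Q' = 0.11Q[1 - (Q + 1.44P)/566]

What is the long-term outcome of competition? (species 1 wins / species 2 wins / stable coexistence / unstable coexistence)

Compare the nullcline intercepts: K1/α12 = 276/1.31 = 211 < K2 = 566; K2/α21 = 566/1.44 = 393 > K1 = 276.
Since the inequalities point opposite ways, species 2 can invade but species 1 cannot.

species 2 excludes species 1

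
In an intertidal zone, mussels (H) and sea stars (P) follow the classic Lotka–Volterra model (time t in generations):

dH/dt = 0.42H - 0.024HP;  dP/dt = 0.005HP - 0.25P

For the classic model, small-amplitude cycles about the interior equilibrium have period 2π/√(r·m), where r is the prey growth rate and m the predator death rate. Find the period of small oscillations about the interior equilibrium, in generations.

T ≈ 19.4 generations

Here r = 0.42 and m = 0.25, so r·m = 0.105.
ω = √0.105 = 0.324 per generation, hence T = 2π/ω ≈ 19.4 generations.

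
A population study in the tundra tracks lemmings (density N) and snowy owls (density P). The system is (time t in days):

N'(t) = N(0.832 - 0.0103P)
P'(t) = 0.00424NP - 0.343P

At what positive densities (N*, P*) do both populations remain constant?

N* ≈ 80.9, P* ≈ 80.8

Set dP/dt = 0 with P > 0: 0.00424N - 0.343 = 0, so N* = 0.343/0.00424 = 80.9.
Set dN/dt = 0 with N > 0: 0.832 - 0.0103P = 0, so P* = 0.832/0.0103 = 80.8.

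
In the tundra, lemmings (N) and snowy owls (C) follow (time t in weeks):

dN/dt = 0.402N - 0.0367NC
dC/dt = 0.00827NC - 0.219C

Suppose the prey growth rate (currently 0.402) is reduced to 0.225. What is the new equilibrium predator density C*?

At the interior fixed point, setting dN/dt = 0 with N > 0 fixes C* = (prey growth rate)/(NC coefficient) — independent of the other coefficients.
With the change, C* = 0.225/0.0367 = 6.13; it falls from 11.

C* ≈ 6.13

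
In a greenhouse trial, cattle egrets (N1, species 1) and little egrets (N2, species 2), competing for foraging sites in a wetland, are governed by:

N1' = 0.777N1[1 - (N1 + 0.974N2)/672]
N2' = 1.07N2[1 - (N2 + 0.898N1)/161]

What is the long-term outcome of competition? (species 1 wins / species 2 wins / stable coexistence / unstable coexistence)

species 1 excludes species 2

Compare the nullcline intercepts: K1/α12 = 672/0.974 = 690 > K2 = 161; K2/α21 = 161/0.898 = 179 < K1 = 672.
Since the inequalities point opposite ways, species 1 can invade but species 2 cannot.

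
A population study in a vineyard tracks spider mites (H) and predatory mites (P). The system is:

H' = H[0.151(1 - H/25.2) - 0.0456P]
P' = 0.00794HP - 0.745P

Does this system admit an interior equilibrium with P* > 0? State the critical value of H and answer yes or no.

The predator equation gives dP/dt > 0 only when H > 0.745/0.00794 = 93.8.
Without the predator, H → K = 25.2. Since 25.2 < 93.8, the predator cannot invade.

Threshold H = 93.8; K < 93.8, so no, the predator goes extinct.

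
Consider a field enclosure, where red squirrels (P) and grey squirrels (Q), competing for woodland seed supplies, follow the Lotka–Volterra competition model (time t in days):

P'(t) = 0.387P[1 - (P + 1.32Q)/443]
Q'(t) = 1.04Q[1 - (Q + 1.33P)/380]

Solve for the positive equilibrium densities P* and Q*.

Setting both brackets to zero gives the nullclines P + 1.32Q = 443 and 1.33P + Q = 380.
Substituting Q = 380 - 1.33P into the first: P(1 - 1.32·1.33) = 443 - 1.32·380.
So P* = -58.6/-0.756 = 77.6, and then Q* = 380 - 1.33·77.6 = 277.

P* ≈ 77.6, Q* ≈ 277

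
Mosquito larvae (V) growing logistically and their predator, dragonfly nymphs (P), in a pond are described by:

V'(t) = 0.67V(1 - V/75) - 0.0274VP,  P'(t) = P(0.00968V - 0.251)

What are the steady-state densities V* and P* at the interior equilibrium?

V* ≈ 25.9, P* ≈ 16

From dP/dt = 0 with P > 0: 0.00968V* = 0.251, so V* = 25.9.
Substitute into dV/dt = 0: 0.67(1 - 25.9/75) = 0.0274P*.
The bracket is 0.654, giving P* = 0.438/0.0274 = 16.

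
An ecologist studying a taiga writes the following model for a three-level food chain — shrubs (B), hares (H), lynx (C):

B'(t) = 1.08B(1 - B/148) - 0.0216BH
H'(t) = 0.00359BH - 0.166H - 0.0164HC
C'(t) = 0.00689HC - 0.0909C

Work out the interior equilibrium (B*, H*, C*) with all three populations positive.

From dC/dt = 0: 0.00689H* = 0.0909, so H* = 13.2.
From dB/dt = 0: 1.08(1 - B*/148) = 0.0216·13.2, giving B* = 148·(1 - 0.264) = 109.
From dH/dt = 0: 0.00359·109 - 0.166 = 0.0164C*, so C* = 0.225/0.0164 = 13.7.

B* ≈ 109, H* ≈ 13.2, C* ≈ 13.7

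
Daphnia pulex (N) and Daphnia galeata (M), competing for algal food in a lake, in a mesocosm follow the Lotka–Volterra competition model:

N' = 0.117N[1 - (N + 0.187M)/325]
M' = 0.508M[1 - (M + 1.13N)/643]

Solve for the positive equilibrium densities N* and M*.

Setting both brackets to zero gives the nullclines N + 0.187M = 325 and 1.13N + M = 643.
Substituting M = 643 - 1.13N into the first: N(1 - 0.187·1.13) = 325 - 0.187·643.
So N* = 205/0.789 = 260, and then M* = 643 - 1.13·260 = 350.

N* ≈ 260, M* ≈ 350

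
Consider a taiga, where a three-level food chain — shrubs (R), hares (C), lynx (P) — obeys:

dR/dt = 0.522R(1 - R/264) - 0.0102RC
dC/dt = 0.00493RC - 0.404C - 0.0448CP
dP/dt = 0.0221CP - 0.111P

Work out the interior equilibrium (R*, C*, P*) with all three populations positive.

R* ≈ 238, C* ≈ 5.02, P* ≈ 17.2

From dP/dt = 0: 0.0221C* = 0.111, so C* = 5.02.
From dR/dt = 0: 0.522(1 - R*/264) = 0.0102·5.02, giving R* = 264·(1 - 0.0981) = 238.
From dC/dt = 0: 0.00493·238 - 0.404 = 0.0448P*, so P* = 0.77/0.0448 = 17.2.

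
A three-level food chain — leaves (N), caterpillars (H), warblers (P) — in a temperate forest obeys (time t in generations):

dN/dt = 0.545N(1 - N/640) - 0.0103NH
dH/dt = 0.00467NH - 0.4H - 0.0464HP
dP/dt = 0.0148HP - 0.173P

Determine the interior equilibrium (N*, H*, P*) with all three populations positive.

N* ≈ 499, H* ≈ 11.7, P* ≈ 41.6

From dP/dt = 0: 0.0148H* = 0.173, so H* = 11.7.
From dN/dt = 0: 0.545(1 - N*/640) = 0.0103·11.7, giving N* = 640·(1 - 0.221) = 499.
From dH/dt = 0: 0.00467·499 - 0.4 = 0.0464P*, so P* = 1.93/0.0464 = 41.6.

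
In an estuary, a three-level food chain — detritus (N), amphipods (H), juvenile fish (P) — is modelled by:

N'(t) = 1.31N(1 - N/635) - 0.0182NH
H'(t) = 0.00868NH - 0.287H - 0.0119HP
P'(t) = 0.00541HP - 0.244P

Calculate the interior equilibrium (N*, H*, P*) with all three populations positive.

N* ≈ 237, H* ≈ 45.1, P* ≈ 149

From dP/dt = 0: 0.00541H* = 0.244, so H* = 45.1.
From dN/dt = 0: 1.31(1 - N*/635) = 0.0182·45.1, giving N* = 635·(1 - 0.627) = 237.
From dH/dt = 0: 0.00868·237 - 0.287 = 0.0119P*, so P* = 1.77/0.0119 = 149.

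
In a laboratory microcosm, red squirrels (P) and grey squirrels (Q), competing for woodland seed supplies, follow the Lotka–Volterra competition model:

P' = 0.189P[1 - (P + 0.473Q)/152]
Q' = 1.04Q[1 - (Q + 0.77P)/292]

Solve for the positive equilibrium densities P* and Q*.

Setting both brackets to zero gives the nullclines P + 0.473Q = 152 and 0.77P + Q = 292.
Substituting Q = 292 - 0.77P into the first: P(1 - 0.473·0.77) = 152 - 0.473·292.
So P* = 13.9/0.636 = 21.8, and then Q* = 292 - 0.77·21.8 = 275.

P* ≈ 21.8, Q* ≈ 275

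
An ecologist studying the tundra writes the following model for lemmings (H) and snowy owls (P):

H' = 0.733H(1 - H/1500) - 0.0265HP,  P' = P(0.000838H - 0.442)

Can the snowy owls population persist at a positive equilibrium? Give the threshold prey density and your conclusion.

The predator equation gives dP/dt > 0 only when H > 0.442/0.000838 = 527.
Without the predator, H → K = 1500. Since 1500 > 527, the predator can invade and persist.

Threshold H = 527; K > 527, so yes, the predator persists.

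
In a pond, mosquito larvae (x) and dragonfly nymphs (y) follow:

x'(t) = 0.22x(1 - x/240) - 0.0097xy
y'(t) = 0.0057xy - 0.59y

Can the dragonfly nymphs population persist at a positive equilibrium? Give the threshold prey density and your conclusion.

The predator equation gives dy/dt > 0 only when x > 0.59/0.0057 = 104.
Without the predator, x → K = 240. Since 240 > 104, the predator can invade and persist.

Threshold x = 104; K > 104, so yes, the predator persists.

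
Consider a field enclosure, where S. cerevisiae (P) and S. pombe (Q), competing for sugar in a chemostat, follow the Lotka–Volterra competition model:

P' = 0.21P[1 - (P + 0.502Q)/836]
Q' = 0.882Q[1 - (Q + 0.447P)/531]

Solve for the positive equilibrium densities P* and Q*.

Setting both brackets to zero gives the nullclines P + 0.502Q = 836 and 0.447P + Q = 531.
Substituting Q = 531 - 0.447P into the first: P(1 - 0.502·0.447) = 836 - 0.502·531.
So P* = 569/0.776 = 734, and then Q* = 531 - 0.447·734 = 203.

P* ≈ 734, Q* ≈ 203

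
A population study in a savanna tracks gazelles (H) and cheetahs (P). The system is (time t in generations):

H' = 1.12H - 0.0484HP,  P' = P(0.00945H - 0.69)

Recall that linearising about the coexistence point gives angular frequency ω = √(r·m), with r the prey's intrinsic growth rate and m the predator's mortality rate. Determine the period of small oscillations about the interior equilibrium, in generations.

T ≈ 7.15 generations

Here r = 1.12 and m = 0.69, so r·m = 0.773.
ω = √0.773 = 0.879 per generation, hence T = 2π/ω ≈ 7.15 generations.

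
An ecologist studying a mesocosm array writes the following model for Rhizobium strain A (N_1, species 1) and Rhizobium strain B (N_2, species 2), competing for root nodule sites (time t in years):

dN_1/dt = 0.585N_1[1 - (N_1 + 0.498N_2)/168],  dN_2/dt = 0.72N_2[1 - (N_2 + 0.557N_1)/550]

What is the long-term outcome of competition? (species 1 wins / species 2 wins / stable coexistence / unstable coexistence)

Compare the nullcline intercepts: K1/α12 = 168/0.498 = 337 < K2 = 550; K2/α21 = 550/0.557 = 987 > K1 = 168.
Since the inequalities point opposite ways, species 2 can invade but species 1 cannot.

species 2 excludes species 1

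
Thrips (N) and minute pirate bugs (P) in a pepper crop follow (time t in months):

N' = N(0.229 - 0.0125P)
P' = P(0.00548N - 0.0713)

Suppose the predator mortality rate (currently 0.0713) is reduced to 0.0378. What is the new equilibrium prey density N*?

N* ≈ 6.9

At the interior fixed point, setting dP/dt = 0 with P > 0 fixes N* = (predator death rate)/(NP coefficient) — independent of the other coefficients.
With the change, N* = 0.0378/0.00548 = 6.9; it falls from 13.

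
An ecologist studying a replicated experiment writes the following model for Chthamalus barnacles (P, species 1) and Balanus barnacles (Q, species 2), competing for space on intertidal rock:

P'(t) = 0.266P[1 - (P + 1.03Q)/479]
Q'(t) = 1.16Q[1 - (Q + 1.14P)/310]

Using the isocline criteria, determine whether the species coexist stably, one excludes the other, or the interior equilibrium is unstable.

Compare the nullcline intercepts: K1/α12 = 479/1.03 = 465 > K2 = 310; K2/α21 = 310/1.14 = 272 < K1 = 479.
Since the inequalities point opposite ways, species 1 can invade but species 2 cannot.

species 1 excludes species 2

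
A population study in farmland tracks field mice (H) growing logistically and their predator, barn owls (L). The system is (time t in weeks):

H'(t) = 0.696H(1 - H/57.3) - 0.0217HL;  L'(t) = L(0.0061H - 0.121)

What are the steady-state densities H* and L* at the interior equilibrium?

H* ≈ 19.8, L* ≈ 21

From dL/dt = 0 with L > 0: 0.0061H* = 0.121, so H* = 19.8.
Substitute into dH/dt = 0: 0.696(1 - 19.8/57.3) = 0.0217L*.
The bracket is 0.654, giving L* = 0.455/0.0217 = 21.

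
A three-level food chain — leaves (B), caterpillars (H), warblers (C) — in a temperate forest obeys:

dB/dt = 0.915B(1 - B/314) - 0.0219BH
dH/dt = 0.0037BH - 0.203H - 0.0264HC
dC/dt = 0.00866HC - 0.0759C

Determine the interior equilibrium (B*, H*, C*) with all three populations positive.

From dC/dt = 0: 0.00866H* = 0.0759, so H* = 8.76.
From dB/dt = 0: 0.915(1 - B*/314) = 0.0219·8.76, giving B* = 314·(1 - 0.21) = 248.
From dH/dt = 0: 0.0037·248 - 0.203 = 0.0264C*, so C* = 0.715/0.0264 = 27.1.

B* ≈ 248, H* ≈ 8.76, C* ≈ 27.1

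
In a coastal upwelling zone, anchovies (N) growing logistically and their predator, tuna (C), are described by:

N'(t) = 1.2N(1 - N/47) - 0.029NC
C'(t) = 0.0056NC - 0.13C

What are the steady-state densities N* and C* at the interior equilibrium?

N* ≈ 23.2, C* ≈ 20.9

From dC/dt = 0 with C > 0: 0.0056N* = 0.13, so N* = 23.2.
Substitute into dN/dt = 0: 1.2(1 - 23.2/47) = 0.029C*.
The bracket is 0.506, giving C* = 0.607/0.029 = 20.9.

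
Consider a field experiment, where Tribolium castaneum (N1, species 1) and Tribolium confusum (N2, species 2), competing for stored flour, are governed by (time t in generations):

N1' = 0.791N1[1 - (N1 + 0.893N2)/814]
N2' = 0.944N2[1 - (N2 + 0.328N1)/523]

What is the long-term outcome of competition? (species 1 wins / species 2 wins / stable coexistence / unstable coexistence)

stable coexistence

Compare the nullcline intercepts: K1/α12 = 814/0.893 = 912 > K2 = 523; K2/α21 = 523/0.328 = 1590 > K1 = 814.
Since both inequalities hold, each species can invade when rare, so the interior equilibrium is stable.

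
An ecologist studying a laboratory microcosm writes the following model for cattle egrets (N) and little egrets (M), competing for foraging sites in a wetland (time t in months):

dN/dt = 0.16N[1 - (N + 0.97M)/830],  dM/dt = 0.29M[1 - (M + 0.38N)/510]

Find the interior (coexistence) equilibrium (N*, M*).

N* ≈ 531, M* ≈ 308

Setting both brackets to zero gives the nullclines N + 0.97M = 830 and 0.38N + M = 510.
Substituting M = 510 - 0.38N into the first: N(1 - 0.97·0.38) = 830 - 0.97·510.
So N* = 335/0.631 = 531, and then M* = 510 - 0.38·531 = 308.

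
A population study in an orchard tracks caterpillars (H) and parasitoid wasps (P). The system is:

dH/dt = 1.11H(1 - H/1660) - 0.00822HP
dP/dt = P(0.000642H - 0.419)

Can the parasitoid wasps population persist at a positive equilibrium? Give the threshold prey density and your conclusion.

Threshold H = 653; K > 653, so yes, the predator persists.

The predator equation gives dP/dt > 0 only when H > 0.419/0.000642 = 653.
Without the predator, H → K = 1660. Since 1660 > 653, the predator can invade and persist.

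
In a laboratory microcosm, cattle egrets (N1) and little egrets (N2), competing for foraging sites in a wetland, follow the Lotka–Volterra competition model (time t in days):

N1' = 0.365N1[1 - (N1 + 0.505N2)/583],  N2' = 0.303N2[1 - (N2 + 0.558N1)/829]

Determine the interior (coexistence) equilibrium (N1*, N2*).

N1* ≈ 229, N2* ≈ 701

Setting both brackets to zero gives the nullclines N1 + 0.505N2 = 583 and 0.558N1 + N2 = 829.
Substituting N2 = 829 - 0.558N1 into the first: N1(1 - 0.505·0.558) = 583 - 0.505·829.
So N1* = 164/0.718 = 229, and then N2* = 829 - 0.558·229 = 701.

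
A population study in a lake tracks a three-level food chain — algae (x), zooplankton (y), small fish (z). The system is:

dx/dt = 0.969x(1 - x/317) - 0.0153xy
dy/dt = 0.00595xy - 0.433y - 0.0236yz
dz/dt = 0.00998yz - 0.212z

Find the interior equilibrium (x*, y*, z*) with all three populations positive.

x* ≈ 211, y* ≈ 21.2, z* ≈ 34.8

From dz/dt = 0: 0.00998y* = 0.212, so y* = 21.2.
From dx/dt = 0: 0.969(1 - x*/317) = 0.0153·21.2, giving x* = 317·(1 - 0.335) = 211.
From dy/dt = 0: 0.00595·211 - 0.433 = 0.0236z*, so z* = 0.821/0.0236 = 34.8.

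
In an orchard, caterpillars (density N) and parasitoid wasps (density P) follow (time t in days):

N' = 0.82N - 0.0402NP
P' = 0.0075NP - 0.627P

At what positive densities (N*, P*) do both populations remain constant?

Set dP/dt = 0 with P > 0: 0.0075N - 0.627 = 0, so N* = 0.627/0.0075 = 83.6.
Set dN/dt = 0 with N > 0: 0.82 - 0.0402P = 0, so P* = 0.82/0.0402 = 20.4.

N* ≈ 83.6, P* ≈ 20.4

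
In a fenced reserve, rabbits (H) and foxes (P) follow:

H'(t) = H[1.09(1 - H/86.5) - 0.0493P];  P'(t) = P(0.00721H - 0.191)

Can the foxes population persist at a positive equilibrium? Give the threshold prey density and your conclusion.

Threshold H = 26.5; K > 26.5, so yes, the predator persists.

The predator equation gives dP/dt > 0 only when H > 0.191/0.00721 = 26.5.
Without the predator, H → K = 86.5. Since 86.5 > 26.5, the predator can invade and persist.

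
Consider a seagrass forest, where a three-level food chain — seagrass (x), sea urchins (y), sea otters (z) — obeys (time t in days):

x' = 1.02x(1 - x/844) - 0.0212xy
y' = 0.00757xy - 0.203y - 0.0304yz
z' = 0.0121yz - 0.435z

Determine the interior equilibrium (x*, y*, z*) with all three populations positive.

From dz/dt = 0: 0.0121y* = 0.435, so y* = 36.
From dx/dt = 0: 1.02(1 - x*/844) = 0.0212·36, giving x* = 844·(1 - 0.747) = 213.
From dy/dt = 0: 0.00757·213 - 0.203 = 0.0304z*, so z* = 1.41/0.0304 = 46.5.

x* ≈ 213, y* ≈ 36, z* ≈ 46.5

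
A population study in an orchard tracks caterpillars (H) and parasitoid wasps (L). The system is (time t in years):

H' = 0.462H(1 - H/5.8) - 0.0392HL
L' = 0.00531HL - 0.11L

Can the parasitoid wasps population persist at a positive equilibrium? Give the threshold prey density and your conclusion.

The predator equation gives dL/dt > 0 only when H > 0.11/0.00531 = 20.7.
Without the predator, H → K = 5.8. Since 5.8 < 20.7, the predator cannot invade.

Threshold H = 20.7; K < 20.7, so no, the predator goes extinct.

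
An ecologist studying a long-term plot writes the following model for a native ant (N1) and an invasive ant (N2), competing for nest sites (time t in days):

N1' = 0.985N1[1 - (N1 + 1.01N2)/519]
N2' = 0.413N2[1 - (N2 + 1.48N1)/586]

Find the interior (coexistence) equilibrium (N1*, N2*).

Setting both brackets to zero gives the nullclines N1 + 1.01N2 = 519 and 1.48N1 + N2 = 586.
Substituting N2 = 586 - 1.48N1 into the first: N1(1 - 1.01·1.48) = 519 - 1.01·586.
So N1* = -72.9/-0.495 = 147, and then N2* = 586 - 1.48·147 = 368.

N1* ≈ 147, N2* ≈ 368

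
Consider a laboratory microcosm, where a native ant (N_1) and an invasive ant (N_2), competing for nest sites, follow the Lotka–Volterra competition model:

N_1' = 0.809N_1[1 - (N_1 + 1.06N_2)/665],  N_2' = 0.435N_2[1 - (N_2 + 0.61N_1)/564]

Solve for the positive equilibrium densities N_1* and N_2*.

Setting both brackets to zero gives the nullclines N_1 + 1.06N_2 = 665 and 0.61N_1 + N_2 = 564.
Substituting N_2 = 564 - 0.61N_1 into the first: N_1(1 - 1.06·0.61) = 665 - 1.06·564.
So N_1* = 67.2/0.353 = 190, and then N_2* = 564 - 0.61·190 = 448.

N_1* ≈ 190, N_2* ≈ 448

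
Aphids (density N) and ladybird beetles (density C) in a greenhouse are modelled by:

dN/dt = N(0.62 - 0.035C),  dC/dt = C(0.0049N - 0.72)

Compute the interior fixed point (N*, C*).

Set dC/dt = 0 with C > 0: 0.0049N - 0.72 = 0, so N* = 0.72/0.0049 = 147.
Set dN/dt = 0 with N > 0: 0.62 - 0.035C = 0, so C* = 0.62/0.035 = 17.7.

N* ≈ 147, C* ≈ 17.7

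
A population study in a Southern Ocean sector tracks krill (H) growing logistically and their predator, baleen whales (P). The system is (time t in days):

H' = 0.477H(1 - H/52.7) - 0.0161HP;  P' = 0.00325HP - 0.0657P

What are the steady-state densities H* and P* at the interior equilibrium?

From dP/dt = 0 with P > 0: 0.00325H* = 0.0657, so H* = 20.2.
Substitute into dH/dt = 0: 0.477(1 - 20.2/52.7) = 0.0161P*.
The bracket is 0.616, giving P* = 0.294/0.0161 = 18.3.

H* ≈ 20.2, P* ≈ 18.3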